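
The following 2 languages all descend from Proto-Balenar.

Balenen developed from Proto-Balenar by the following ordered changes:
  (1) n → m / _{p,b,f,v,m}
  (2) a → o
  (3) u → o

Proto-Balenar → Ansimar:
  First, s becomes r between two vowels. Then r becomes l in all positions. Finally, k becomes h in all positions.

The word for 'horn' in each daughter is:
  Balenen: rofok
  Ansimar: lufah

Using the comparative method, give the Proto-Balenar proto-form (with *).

*rufak

Position 5: Balenen has k, Ansimar has h. Balenen preserves k here (none of its changes turn any other segment into k), so the proto-segment is *k.
Position 1: Balenen has r, Ansimar has l. Balenen preserves r here (none of its changes turn any other segment into r), so the proto-segment is *r.
This points to *rufak. Verify forward in each daughter:
Balenen: *rufak > rufok > rofok  (by vowel merger, vowel merger)
Ansimar: *rufak > lufak > lufah  (by unconditioned shift, unconditioned shift)
No other proto-form is consistent with every reflex, so the reconstruction is *rufak.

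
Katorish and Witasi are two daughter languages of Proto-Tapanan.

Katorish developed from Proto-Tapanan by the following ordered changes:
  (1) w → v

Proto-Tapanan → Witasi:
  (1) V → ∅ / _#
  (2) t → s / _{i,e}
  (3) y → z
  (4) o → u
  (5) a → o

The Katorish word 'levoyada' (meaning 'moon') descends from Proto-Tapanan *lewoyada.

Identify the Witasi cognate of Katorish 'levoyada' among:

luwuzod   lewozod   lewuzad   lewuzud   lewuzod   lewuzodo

lewuzod

Witasi: *lewoyada
  lewoyada → lewoyad   [apocope]
  lewoyad (rule 2 does not apply)
  lewoyad → lewozad   [unconditioned shift]
  lewozad → lewuzad   [vowel merger]
  lewuzad → lewuzod   [vowel merger]
  giving Witasi lewuzod.
Only 'lewuzod' matches the regular Witasi development of *lewoyada.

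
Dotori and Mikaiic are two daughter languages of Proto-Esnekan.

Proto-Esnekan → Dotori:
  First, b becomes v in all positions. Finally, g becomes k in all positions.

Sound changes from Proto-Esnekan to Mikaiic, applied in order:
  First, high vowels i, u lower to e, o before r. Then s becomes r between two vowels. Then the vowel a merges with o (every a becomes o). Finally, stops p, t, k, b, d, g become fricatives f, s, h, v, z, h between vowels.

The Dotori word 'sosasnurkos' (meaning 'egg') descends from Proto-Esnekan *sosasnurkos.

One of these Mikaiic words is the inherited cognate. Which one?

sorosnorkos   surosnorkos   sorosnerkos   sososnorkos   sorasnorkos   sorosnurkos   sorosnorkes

sorosnorkos

Mikaiic: start from *sosasnurkos.
  rule 1 (pre-rhotic lowering): sosasnurkos → sosasnorkos
  rule 2 (rhotacism): sosasnorkos → sorasnorkos
  rule 3 (vowel merger): sorasnorkos → sorosnorkos
  rule 4: no change — sorosnorkos
  ⇒ Mikaiic sorosnorkos
The other candidates each miss or misapply at least one Mikaiic change.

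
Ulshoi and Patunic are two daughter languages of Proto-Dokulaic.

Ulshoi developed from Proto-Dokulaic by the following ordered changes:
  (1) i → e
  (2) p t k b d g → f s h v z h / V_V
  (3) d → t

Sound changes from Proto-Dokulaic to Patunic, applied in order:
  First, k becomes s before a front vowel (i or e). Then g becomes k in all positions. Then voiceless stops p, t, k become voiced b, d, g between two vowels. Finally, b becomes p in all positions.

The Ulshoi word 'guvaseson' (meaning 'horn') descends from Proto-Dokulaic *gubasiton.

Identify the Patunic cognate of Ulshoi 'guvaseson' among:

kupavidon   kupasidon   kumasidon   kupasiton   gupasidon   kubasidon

Patunic: *gubasiton > kubasiton > kubasidon > kupasidon  (by unconditioned shift, intervocalic voicing, unconditioned shift)
Only 'kupasidon' matches the regular Patunic development of *gubasiton.

kupasidon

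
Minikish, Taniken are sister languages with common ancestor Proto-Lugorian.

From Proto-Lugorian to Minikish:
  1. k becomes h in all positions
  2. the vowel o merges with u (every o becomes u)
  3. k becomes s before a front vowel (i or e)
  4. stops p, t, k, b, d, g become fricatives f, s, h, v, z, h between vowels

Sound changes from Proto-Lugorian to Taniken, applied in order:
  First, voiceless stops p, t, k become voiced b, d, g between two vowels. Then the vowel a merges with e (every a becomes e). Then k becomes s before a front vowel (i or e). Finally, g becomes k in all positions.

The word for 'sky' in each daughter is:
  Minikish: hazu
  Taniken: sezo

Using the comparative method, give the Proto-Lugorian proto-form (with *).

*kazo

Position 4: Minikish has u, Taniken has o. Taniken preserves o here (none of its changes turn any other segment into o), so the proto-segment is *o.
Position 2: Minikish has a, Taniken has e. Minikish preserves a here (none of its changes turn any other segment into a), so the proto-segment is *a.
Position 1: Minikish has h, Taniken has s. Taking the neighbouring segments as reconstructed: Minikish h could go back to *k or *h; Taniken s could go back to *k or *s — the one source consistent with every daughter is *k.
The remaining positions agree across the daughters. Check the candidate against every language:
Minikish: *kazo
  kazo → hazo   [unconditioned shift]
  hazo → hazu   [vowel merger]
  hazu (rule 3 does not apply)
  hazu (rule 4 does not apply)
  giving Minikish hazu.
Taniken: *kazo > kezo > sezo  (by vowel merger, palatalisation)
No other proto-form is consistent with every reflex, so the reconstruction is *kazo.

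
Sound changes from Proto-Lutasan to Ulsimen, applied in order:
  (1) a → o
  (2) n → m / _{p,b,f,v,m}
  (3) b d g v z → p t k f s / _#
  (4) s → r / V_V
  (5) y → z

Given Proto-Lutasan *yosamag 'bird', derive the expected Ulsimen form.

Ulsimen: *yosamag
  yosamag → yosomog   [vowel merger]
  yosomog (rule 2 does not apply)
  yosomog → yosomok   [final devoicing]
  yosomok → yoromok   [rhotacism]
  yoromok → zoromok   [unconditioned shift]
  giving Ulsimen zoromok.

zoromok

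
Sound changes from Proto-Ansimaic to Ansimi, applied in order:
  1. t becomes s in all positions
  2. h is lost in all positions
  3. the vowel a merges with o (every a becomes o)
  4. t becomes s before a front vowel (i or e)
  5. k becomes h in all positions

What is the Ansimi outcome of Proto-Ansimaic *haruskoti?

Ansimi: *haruskoti > haruskosi > aruskosi > oruskosi > orushosi  (by unconditioned shift, h-loss, vowel merger, unconditioned shift)

orushosi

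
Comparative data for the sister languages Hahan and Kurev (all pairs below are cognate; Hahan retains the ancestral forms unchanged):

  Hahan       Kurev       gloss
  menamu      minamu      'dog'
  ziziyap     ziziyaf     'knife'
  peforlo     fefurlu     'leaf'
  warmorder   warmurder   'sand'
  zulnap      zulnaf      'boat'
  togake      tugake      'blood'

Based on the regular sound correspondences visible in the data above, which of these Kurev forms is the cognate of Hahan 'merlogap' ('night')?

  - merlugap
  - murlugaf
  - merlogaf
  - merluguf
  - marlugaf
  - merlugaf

merlugaf

togake ~ tugake — Hahan o corresponds to Kurev u after a consonant, before a consonant other than r, m, n, p, b, f, v.
ziziyap ~ ziziyaf, zulnap ~ zulnaf — Hahan p corresponds to Kurev f word-finally.
Applying these to Hahan 'merlogap':
  merlogap → merlugap   (o→u after a consonant, before a consonant other than r, m, n, p, b, f, v)
  merlugap → merlugaf   (p→f word-finally)
So the Kurev cognate is 'merlugaf'.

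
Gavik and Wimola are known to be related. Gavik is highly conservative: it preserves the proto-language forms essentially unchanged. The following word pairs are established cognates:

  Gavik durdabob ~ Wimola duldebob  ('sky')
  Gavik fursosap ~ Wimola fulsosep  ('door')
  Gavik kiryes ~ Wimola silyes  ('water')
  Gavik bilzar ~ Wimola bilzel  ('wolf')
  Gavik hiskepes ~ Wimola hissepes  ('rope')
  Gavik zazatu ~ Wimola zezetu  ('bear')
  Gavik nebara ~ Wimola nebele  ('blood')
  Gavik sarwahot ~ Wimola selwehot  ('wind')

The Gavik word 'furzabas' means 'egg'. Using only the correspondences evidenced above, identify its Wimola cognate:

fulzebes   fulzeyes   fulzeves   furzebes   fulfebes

durdabob ~ duldebob, fursosap ~ fulsosep — Gavik r corresponds to Wimola l after a vowel, before a consonant other than r, m, n, p, b, f, v.
durdabob ~ duldebob — Gavik a corresponds to Wimola e after a consonant, before a labial obstruent.
zazatu ~ zezetu, sarwahot ~ selwehot — Gavik a corresponds to Wimola e after a consonant, before a consonant other than r, m, n, p, b, f, v.
Applying these to Gavik 'furzabas':
  furzabas → fulzabas   (r→l after a vowel, before a consonant other than r, m, n, p, b, f, v)
  fulzabas → fulzebas   (a→e after a consonant, before a labial obstruent)
  fulzebas → fulzebes   (a→e after a consonant, before a consonant other than r, m, n, p, b, f, v)
So the Wimola cognate is 'fulzebes'.

fulzebes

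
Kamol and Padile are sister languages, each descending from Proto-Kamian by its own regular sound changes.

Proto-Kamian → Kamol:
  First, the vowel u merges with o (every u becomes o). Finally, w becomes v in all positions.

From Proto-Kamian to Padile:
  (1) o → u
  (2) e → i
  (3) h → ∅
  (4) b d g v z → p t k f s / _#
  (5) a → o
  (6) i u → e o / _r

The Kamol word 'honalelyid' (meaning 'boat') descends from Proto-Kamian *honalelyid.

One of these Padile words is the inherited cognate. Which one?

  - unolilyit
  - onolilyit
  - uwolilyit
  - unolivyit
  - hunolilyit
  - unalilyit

Padile: *honalelyid > hunalelyid > hunalilyid > unalilyid > unalilyit > unolilyit  (by vowel merger, vowel merger, h-loss, final devoicing, vowel merger)

unolilyit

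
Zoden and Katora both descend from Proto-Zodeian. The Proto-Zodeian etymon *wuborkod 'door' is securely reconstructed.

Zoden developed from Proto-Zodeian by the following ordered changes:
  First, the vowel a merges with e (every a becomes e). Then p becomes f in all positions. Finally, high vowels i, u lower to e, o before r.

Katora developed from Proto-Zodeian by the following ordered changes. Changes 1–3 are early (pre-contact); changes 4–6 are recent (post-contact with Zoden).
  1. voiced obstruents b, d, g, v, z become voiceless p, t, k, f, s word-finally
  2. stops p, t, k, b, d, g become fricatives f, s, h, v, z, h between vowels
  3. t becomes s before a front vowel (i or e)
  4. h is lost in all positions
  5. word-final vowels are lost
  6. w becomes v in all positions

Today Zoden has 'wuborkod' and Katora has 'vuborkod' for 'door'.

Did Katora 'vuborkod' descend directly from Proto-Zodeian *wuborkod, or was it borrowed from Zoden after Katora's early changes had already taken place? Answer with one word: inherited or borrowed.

borrowed

If inherited, *wuborkod would pass through all of Katora's changes:
Katora: *wuborkod > wuborkot > wuvorkot > vuvorkot  (by final devoicing, intervocalic lenition, unconditioned shift)
If borrowed from Zoden 'wuborkod' after the early changes, it would undergo only the recent ones:
  rule 4 (h-loss): no change (wuborkod)
  rule 5 (apocope): no change (wuborkod)
  rule 6 (unconditioned shift): wuborkod → vuborkod
  ⇒ as a loan: vuborkod
Katora 'vuborkod' matches the loan outcome 'vuborkod', not the inherited 'vuvorkot' — it skipped the early Katora changes, so it was borrowed from Zoden.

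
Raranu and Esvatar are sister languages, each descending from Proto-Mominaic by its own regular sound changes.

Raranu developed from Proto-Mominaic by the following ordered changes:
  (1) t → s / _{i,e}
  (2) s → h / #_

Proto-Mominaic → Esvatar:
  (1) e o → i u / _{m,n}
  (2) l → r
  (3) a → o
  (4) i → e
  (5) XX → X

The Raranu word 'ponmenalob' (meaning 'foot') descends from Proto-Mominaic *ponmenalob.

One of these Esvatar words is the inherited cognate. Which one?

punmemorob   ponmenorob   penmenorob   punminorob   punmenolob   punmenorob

punmenorob

Esvatar: start from *ponmenalob.
  rule 1 (pre-nasal raising): ponmenalob → punminalob
  rule 2 (unconditioned shift): punminalob → punminarob
  rule 3 (vowel merger): punminarob → punminorob
  rule 4 (vowel merger): punminorob → punmenorob
  rule 5: no change — punmenorob
  ⇒ Esvatar punmenorob
Among the options, 'punmenorob' alone shows every Esvatar change applied in order.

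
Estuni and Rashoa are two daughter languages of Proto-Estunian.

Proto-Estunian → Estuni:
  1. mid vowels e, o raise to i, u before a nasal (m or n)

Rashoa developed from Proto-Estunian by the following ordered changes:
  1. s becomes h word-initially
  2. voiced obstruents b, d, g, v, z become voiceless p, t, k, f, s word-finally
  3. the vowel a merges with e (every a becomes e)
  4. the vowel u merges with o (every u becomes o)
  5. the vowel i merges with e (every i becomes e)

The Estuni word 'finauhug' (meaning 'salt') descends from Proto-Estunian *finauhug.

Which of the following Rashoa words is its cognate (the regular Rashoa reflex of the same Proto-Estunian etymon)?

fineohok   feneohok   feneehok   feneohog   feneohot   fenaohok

feneohok

Rashoa: *finauhug
  finauhug (rule 1 does not apply)
  finauhug → finauhuk   [final devoicing]
  finauhuk → fineuhuk   [vowel merger]
  fineuhuk → fineohok   [vowel merger]
  fineohok → feneohok   [vowel merger]
  giving Rashoa feneohok.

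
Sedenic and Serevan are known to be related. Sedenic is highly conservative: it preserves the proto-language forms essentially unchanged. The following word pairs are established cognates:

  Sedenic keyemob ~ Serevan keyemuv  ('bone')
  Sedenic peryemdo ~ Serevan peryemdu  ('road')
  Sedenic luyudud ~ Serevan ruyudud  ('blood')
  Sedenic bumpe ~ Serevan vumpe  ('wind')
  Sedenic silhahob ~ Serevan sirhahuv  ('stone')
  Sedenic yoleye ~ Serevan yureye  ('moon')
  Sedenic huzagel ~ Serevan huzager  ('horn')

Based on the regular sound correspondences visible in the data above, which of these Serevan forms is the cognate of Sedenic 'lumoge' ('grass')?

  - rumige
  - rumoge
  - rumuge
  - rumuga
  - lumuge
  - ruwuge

rumuge

luyudud ~ ruyudud — Sedenic l corresponds to Serevan r word-initially before a back vowel.
yoleye ~ yureye — Sedenic o corresponds to Serevan u after a consonant, before a consonant other than r, m, n, p, b, f, v.
Applying these to Sedenic 'lumoge':
  lumoge → rumoge   (l→r word-initially before a back vowel)
  rumoge → rumuge   (o→u after a consonant, before a consonant other than r, m, n, p, b, f, v)
So the Serevan cognate is 'rumuge'.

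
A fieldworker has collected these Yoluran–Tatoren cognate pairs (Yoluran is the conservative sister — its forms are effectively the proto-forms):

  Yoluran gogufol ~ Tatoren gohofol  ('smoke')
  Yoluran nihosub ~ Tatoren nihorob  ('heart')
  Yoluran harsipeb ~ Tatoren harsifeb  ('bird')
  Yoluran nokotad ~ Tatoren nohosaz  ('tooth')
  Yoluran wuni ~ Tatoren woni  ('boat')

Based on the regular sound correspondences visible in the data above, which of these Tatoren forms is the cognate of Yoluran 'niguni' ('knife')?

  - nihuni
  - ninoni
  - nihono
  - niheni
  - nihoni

nihoni

gogufol ~ gohofol — Yoluran g corresponds to Tatoren h between vowels (before a back vowel).
wuni ~ woni — Yoluran u corresponds to Tatoren o after a consonant, before a nasal.
Applying these to Yoluran 'niguni':
  niguni → nihuni   (g→h between vowels (before a back vowel))
  nihuni → nihoni   (u→o after a consonant, before a nasal)
So the Tatoren cognate is 'nihoni'.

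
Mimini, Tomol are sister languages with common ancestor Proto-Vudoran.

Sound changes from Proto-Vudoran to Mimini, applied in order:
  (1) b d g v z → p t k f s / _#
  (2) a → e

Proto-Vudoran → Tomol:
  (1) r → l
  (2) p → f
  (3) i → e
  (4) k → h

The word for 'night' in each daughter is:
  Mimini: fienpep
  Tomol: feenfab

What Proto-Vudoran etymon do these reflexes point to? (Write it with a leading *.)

*fienpab

Position 2: Mimini has i, Tomol has e. Mimini preserves i here (none of its changes turn any other segment into i), so the proto-segment is *i.
Position 5: Mimini has p, Tomol has f. Taking the neighbouring segments as reconstructed: Mimini p can only go back to *p; Tomol f could go back to *p or *f — the one source consistent with every daughter is *p.
Position 7: Mimini has p, Tomol has b. Tomol preserves b here (none of its changes turn any other segment into b), so the proto-segment is *b.
This points to *fienpab. Verify forward in each daughter:
Mimini: *fienpab
  fienpab → fienpap   [final devoicing]
  fienpap → fienpep   [vowel merger]
  giving Mimini fienpep.
Tomol: *fienpab
  fienpab (rule 1 does not apply)
  fienpab → fienfab   [unconditioned shift]
  fienfab → feenfab   [vowel merger]
  feenfab (rule 4 does not apply)
  giving Tomol feenfab.
*fienpab is the unique common source.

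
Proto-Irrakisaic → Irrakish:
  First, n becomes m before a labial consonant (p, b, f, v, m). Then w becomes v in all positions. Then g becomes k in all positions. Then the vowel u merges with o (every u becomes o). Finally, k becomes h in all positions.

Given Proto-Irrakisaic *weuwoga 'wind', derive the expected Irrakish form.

Irrakish: start from *weuwoga.
  rule 1: no change — weuwoga
  rule 2 (unconditioned shift): weuwoga → veuvoga
  rule 3 (unconditioned shift): veuvoga → veuvoka
  rule 4 (vowel merger): veuvoka → veovoka
  rule 5 (unconditioned shift): veovoka → veovoha
  ⇒ Irrakish veovoha

veovoha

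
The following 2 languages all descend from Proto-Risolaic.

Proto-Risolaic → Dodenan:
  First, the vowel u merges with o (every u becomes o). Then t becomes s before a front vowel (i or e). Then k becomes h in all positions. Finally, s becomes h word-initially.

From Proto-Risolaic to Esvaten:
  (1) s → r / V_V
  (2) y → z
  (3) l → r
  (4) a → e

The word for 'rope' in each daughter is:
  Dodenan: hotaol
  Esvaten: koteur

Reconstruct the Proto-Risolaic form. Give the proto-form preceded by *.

Position 4: Dodenan has a, Esvaten has e. Dodenan preserves a here (none of its changes turn any other segment into a), so the proto-segment is *a.
Position 5: Dodenan has o, Esvaten has u. Esvaten preserves u here (none of its changes turn any other segment into u), so the proto-segment is *u.
Position 6: Dodenan has l, Esvaten has r. Dodenan preserves l here (none of its changes turn any other segment into l), so the proto-segment is *l.
Verify the candidate proto-form against each daughter:
Dodenan: *kotaul > kotaol > hotaol  (by vowel merger, unconditioned shift)
Esvaten: *kotaul
  kotaul (rule 1 does not apply)
  kotaul (rule 2 does not apply)
  kotaul → kotaur   [unconditioned shift]
  kotaur → koteur   [vowel merger]
  giving Esvaten koteur.
Only *kotaul yields all of Dodenan hotaol, Esvaten koteur.

*kotaul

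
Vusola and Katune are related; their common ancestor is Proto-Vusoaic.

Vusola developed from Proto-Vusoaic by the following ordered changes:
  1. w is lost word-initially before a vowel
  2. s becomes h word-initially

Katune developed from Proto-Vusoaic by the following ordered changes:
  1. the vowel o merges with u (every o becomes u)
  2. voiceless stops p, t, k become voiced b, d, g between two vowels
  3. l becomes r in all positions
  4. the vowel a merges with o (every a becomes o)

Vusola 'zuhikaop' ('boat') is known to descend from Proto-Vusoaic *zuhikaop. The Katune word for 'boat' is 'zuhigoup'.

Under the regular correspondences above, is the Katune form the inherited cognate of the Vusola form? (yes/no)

Derive the expected Katune reflex of *zuhikaop:
Katune: *zuhikaop
  zuhikaop → zuhikaup   [vowel merger]
  zuhikaup → zuhigaup   [intervocalic voicing]
  zuhigaup (rule 3 does not apply)
  zuhigaup → zuhigoup   [vowel merger]
  giving Katune zuhigoup.
Katune 'zuhigoup' matches the regular reflex exactly, so the pair is cognate.

yes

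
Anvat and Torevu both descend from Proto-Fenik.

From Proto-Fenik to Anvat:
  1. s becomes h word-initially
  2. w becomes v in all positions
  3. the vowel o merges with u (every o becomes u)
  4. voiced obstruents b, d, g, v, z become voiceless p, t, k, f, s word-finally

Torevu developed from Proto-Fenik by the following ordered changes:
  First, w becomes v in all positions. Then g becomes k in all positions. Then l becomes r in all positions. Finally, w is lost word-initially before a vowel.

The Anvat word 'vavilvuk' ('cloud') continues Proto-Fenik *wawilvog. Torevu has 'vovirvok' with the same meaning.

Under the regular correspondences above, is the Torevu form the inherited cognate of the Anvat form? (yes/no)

Derive the expected Torevu reflex of *wawilvog:
Torevu: start from *wawilvog.
  rule 1 (unconditioned shift): wawilvog → vavilvog
  rule 2 (unconditioned shift): vavilvog → vavilvok
  rule 3 (unconditioned shift): vavilvok → vavirvok
  rule 4: no change — vavirvok
  ⇒ Torevu vavirvok
The regular Torevu reflex would be 'vavirvok', but the attested form is 'vovirvok'. The correspondence is irregular, so they are not cognates (the Torevu form has a different source).

no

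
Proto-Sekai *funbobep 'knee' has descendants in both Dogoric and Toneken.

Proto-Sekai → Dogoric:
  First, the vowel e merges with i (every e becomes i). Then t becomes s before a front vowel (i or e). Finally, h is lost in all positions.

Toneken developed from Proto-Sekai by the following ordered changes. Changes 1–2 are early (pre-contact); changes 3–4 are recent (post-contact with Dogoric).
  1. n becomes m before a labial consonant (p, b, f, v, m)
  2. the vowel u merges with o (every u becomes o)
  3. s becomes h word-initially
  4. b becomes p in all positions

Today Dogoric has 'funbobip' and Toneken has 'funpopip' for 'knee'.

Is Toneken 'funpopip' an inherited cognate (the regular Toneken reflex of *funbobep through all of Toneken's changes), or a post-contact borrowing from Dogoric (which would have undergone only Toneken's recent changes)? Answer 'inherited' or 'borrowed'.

borrowed

If inherited, *funbobep would pass through all of Toneken's changes:
Toneken: start from *funbobep.
  rule 1 (nasal place assimilation): funbobep → fumbobep
  rule 2 (vowel merger): fumbobep → fombobep
  rule 3: no change — fombobep
  rule 4 (unconditioned shift): fombobep → fompopep
  ⇒ Toneken fompopep
If borrowed from Dogoric 'funbobip' after the early changes, it would undergo only the recent ones:
  rule 3 (debuccalisation): no change (funbobip)
  rule 4 (unconditioned shift): funbobip → funpopip
  ⇒ as a loan: funpopip
Toneken 'funpopip' matches the loan outcome 'funpopip', not the inherited 'fompopep' — it skipped the early Toneken changes, so it was borrowed from Dogoric.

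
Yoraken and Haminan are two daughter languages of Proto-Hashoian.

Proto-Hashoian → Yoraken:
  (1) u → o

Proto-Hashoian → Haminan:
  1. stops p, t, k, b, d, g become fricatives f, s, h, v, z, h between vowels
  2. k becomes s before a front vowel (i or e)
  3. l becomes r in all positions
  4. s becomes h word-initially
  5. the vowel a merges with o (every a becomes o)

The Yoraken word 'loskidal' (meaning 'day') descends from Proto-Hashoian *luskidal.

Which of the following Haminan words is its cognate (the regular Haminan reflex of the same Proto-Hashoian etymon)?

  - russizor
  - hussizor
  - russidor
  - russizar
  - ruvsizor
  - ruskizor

russizor

Haminan: *luskidal > luskizal > lussizal > russizar > russizor  (by intervocalic lenition, palatalisation, unconditioned shift, vowel merger)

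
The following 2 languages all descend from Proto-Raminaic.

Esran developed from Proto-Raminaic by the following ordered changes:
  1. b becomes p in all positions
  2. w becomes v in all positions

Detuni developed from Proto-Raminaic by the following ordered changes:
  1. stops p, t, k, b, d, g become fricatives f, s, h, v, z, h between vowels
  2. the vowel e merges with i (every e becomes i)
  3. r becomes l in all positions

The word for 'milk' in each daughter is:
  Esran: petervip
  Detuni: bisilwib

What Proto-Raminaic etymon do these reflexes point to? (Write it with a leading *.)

*beterwib

Position 4: Esran has e, Detuni has i. Esran preserves e here (none of its changes turn any other segment into e), so the proto-segment is *e.
Position 8: Esran has p, Detuni has b. Detuni preserves b here (none of its changes turn any other segment into b), so the proto-segment is *b.
Verify the candidate proto-form against each daughter:
Esran: start from *beterwib.
  rule 1 (unconditioned shift): beterwib → peterwip
  rule 2 (unconditioned shift): peterwip → petervip
  ⇒ Esran petervip
Detuni: *beterwib > beserwib > bisirwib > bisilwib  (by intervocalic lenition, vowel merger, unconditioned shift)
*beterwib is the unique common source.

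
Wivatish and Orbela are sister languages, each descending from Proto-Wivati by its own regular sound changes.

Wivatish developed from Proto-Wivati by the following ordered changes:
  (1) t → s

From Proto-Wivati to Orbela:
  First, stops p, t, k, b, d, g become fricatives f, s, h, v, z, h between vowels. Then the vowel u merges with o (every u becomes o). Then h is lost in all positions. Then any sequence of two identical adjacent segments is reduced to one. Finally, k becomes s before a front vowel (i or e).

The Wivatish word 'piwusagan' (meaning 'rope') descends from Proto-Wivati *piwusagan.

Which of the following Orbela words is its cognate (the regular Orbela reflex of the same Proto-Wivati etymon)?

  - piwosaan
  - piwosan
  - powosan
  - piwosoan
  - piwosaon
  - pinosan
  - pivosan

Orbela: *piwusagan
  piwusagan → piwusahan   [intervocalic lenition]
  piwusahan → piwosahan   [vowel merger]
  piwosahan → piwosaan   [h-loss]
  piwosaan → piwosan   [degemination]
  piwosan (rule 5 does not apply)
  giving Orbela piwosan.
Only 'piwosan' matches the regular Orbela development of *piwusagan.

piwosan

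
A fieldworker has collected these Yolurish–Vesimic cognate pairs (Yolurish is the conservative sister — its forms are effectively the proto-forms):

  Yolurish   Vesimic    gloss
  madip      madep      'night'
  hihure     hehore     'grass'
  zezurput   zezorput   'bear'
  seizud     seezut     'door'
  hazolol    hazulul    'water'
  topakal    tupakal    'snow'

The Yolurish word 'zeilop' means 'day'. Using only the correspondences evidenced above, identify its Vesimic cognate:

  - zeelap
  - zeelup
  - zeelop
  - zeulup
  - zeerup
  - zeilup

zeelup

seizud ~ seezut — Yolurish i corresponds to Vesimic e after a vowel, before a consonant other than r, m, n, p, b, f, v.
topakal ~ tupakal — Yolurish o corresponds to Vesimic u after a consonant, before a labial obstruent.
Applying these to Yolurish 'zeilop':
  zeilop → zeelop   (i→e after a vowel, before a consonant other than r, m, n, p, b, f, v)
  zeelop → zeelup   (o→u after a consonant, before a labial obstruent)
So the Vesimic cognate is 'zeelup'.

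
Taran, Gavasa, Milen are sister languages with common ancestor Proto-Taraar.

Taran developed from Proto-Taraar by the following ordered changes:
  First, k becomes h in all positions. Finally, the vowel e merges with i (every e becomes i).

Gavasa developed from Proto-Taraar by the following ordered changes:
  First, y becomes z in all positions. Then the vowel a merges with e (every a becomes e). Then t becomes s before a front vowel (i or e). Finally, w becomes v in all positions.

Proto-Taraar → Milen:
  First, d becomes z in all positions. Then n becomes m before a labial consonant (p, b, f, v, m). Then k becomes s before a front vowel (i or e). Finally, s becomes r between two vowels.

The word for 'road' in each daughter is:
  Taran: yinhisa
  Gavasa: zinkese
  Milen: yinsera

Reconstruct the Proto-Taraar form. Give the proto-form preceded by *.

Position 5: Taran has i, Gavasa has e, Milen has e. Milen preserves e here (none of its changes turn any other segment into e), so the proto-segment is *e.
Position 1: Taran has y, Gavasa has z, Milen has y. Taran preserves y here (none of its changes turn any other segment into y), so the proto-segment is *y.
Position 7: Taran has a, Gavasa has e, Milen has a. Taran preserves a here (none of its changes turn any other segment into a), so the proto-segment is *a.
Continuing position by position gives *yinkesa; check it forward:
Taran: *yinkesa > yinhesa > yinhisa  (by unconditioned shift, vowel merger)
Gavasa: *yinkesa > zinkesa > zinkese  (by unconditioned shift, vowel merger)
Milen: *yinkesa
  yinkesa (rule 1 does not apply)
  yinkesa (rule 2 does not apply)
  yinkesa → yinsesa   [palatalisation]
  yinsesa → yinsera   [rhotacism]
  giving Milen yinsera.
Only *yinkesa yields all of Taran yinhisa, Gavasa zinkese, Milen yinsera.

*yinkesa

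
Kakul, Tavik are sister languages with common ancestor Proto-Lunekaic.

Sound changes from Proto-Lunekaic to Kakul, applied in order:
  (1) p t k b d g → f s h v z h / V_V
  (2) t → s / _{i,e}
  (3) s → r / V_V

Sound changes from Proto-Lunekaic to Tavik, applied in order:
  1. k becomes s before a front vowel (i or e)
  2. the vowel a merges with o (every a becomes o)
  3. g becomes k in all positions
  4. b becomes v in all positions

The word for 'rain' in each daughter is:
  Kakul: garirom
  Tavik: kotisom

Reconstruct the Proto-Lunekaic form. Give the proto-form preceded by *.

Position 1: Kakul has g, Tavik has k. Kakul preserves g here (none of its changes turn any other segment into g), so the proto-segment is *g.
Position 5: Kakul has r, Tavik has s. Taking the neighbouring segments as reconstructed: Kakul r could go back to *t or *s or *r; Tavik s can only go back to *s — the one source consistent with every daughter is *s.
Position 3: Kakul has r, Tavik has t. Tavik preserves t here (none of its changes turn any other segment into t), so the proto-segment is *t.
This points to *gatisom. Verify forward in each daughter:
Kakul: *gatisom
  gatisom → gasisom   [intervocalic lenition]
  gasisom (rule 2 does not apply)
  gasisom → garirom   [rhotacism]
  giving Kakul garirom.
Tavik: start from *gatisom.
  rule 1: no change — gatisom
  rule 2 (vowel merger): gatisom → gotisom
  rule 3 (unconditioned shift): gotisom → kotisom
  rule 4: no change — kotisom
  ⇒ Tavik kotisom
Only *gatisom yields all of Kakul garirom, Tavik kotisom.

*gatisom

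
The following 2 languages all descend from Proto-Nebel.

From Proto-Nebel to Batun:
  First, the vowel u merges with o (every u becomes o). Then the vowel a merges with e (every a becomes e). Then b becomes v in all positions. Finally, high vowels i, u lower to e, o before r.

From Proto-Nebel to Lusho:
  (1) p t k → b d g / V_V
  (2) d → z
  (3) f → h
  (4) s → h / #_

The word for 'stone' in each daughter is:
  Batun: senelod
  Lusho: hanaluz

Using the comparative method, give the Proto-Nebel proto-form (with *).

Position 2: Batun has e, Lusho has a. Lusho preserves a here (none of its changes turn any other segment into a), so the proto-segment is *a.
Position 1: Batun has s, Lusho has h. Batun preserves s here (none of its changes turn any other segment into s), so the proto-segment is *s.
Position 6: Batun has o, Lusho has u. Lusho preserves u here (none of its changes turn any other segment into u), so the proto-segment is *u.
Continuing position by position gives *sanalud; check it forward:
Batun: *sanalud
  sanalud → sanalod   [vowel merger]
  sanalod → senelod   [vowel merger]
  senelod (rule 3 does not apply)
  senelod (rule 4 does not apply)
  giving Batun senelod.
Lusho: start from *sanalud.
  rule 1: no change — sanalud
  rule 2 (unconditioned shift): sanalud → sanaluz
  rule 3: no change — sanaluz
  rule 4 (debuccalisation): sanaluz → hanaluz
  ⇒ Lusho hanaluz
Only *sanalud yields all of Batun senelod, Lusho hanaluz.

*sanalud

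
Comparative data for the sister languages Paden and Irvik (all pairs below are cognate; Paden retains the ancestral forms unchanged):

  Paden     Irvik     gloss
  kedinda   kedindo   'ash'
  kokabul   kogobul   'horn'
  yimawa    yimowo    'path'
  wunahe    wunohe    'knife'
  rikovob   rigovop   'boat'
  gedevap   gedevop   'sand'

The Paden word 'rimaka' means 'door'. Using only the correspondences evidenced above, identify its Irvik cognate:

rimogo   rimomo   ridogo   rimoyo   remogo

yimawa ~ yimowo, wunahe ~ wunohe — Paden a corresponds to Irvik o after a consonant, before a consonant other than r, m, n, p, b, f, v.
kokabul ~ kogobul — Paden k corresponds to Irvik g between vowels (before a back vowel).
kedinda ~ kedindo, yimawa ~ yimowo — Paden a corresponds to Irvik o word-finally.
Applying these to Paden 'rimaka':
  rimaka → rimoka   (a→o after a consonant, before a consonant other than r, m, n, p, b, f, v)
  rimoka → rimoga   (k→g between vowels (before a back vowel))
  rimoga → rimogo   (a→o word-finally)
So the Irvik cognate is 'rimogo'.

rimogo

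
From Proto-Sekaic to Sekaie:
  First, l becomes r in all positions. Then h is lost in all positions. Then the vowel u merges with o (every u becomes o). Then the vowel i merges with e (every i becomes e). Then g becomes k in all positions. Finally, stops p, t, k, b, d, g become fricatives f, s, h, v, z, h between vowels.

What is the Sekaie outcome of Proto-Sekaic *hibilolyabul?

Sekaie: *hibilolyabul > hibiroryabur > ibiroryabur > ibiroryabor > eberoryabor > everoryavor  (by unconditioned shift, h-loss, vowel merger, vowel merger, intervocalic lenition)

everoryavor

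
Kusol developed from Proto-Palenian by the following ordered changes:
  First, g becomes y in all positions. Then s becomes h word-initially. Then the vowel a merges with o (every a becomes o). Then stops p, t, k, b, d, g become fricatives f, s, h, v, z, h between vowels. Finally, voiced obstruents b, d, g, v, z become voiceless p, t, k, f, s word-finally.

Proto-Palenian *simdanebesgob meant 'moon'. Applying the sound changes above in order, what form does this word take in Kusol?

himdonevesyop

Kusol: *simdanebesgob > simdanebesyob > himdanebesyob > himdonebesyob > himdonevesyob > himdonevesyop  (by unconditioned shift, debuccalisation, vowel merger, intervocalic lenition, final devoicing)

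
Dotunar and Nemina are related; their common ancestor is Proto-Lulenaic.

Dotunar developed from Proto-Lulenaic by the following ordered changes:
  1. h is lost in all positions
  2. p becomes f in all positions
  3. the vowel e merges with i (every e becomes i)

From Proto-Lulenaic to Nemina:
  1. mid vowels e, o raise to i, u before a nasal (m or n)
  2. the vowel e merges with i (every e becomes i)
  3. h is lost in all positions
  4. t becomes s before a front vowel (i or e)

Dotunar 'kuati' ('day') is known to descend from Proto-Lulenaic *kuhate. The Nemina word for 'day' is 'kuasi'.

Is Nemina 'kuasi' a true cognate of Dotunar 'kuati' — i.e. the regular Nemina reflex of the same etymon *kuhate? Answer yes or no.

yes

Derive the expected Nemina reflex of *kuhate:
Nemina: start from *kuhate.
  rule 1: no change — kuhate
  rule 2 (vowel merger): kuhate → kuhati
  rule 3 (h-loss): kuhati → kuati
  rule 4 (palatalisation): kuati → kuasi
  ⇒ Nemina kuasi
Nemina 'kuasi' matches the regular reflex exactly, so the pair is cognate.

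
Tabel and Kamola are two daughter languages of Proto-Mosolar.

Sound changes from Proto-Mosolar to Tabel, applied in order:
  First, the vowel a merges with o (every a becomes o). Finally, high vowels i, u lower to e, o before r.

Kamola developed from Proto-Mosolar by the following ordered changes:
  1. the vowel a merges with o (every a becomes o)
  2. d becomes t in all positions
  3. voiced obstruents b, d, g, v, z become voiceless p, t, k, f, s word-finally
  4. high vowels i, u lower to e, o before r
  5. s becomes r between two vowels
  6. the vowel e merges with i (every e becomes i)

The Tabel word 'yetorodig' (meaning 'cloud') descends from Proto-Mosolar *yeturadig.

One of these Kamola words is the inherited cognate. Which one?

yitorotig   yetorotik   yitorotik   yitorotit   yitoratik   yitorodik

yitorotik

Kamola: *yeturadig > yeturodig > yeturotig > yeturotik > yetorotik > yitorotik  (by vowel merger, unconditioned shift, final devoicing, pre-rhotic lowering, vowel merger)
The other candidates each miss or misapply at least one Kamola change.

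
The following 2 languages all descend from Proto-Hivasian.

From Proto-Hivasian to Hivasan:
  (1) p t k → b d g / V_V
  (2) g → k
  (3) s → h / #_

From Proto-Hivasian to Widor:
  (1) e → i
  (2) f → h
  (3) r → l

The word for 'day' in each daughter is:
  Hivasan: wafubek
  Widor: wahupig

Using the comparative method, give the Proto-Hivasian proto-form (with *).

Position 5: Hivasan has b, Widor has p. Widor preserves p here (none of its changes turn any other segment into p), so the proto-segment is *p.
Position 3: Hivasan has f, Widor has h. Hivasan preserves f here (none of its changes turn any other segment into f), so the proto-segment is *f.
Position 6: Hivasan has e, Widor has i. Hivasan preserves e here (none of its changes turn any other segment into e), so the proto-segment is *e.
Verify the candidate proto-form against each daughter:
Hivasan: start from *wafupeg.
  rule 1 (intervocalic voicing): wafupeg → wafubeg
  rule 2 (unconditioned shift): wafubeg → wafubek
  rule 3: no change — wafubek
  ⇒ Hivasan wafubek
Widor: *wafupeg > wafupig > wahupig  (by vowel merger, unconditioned shift)
*wafupeg is the unique common source.

*wafupeg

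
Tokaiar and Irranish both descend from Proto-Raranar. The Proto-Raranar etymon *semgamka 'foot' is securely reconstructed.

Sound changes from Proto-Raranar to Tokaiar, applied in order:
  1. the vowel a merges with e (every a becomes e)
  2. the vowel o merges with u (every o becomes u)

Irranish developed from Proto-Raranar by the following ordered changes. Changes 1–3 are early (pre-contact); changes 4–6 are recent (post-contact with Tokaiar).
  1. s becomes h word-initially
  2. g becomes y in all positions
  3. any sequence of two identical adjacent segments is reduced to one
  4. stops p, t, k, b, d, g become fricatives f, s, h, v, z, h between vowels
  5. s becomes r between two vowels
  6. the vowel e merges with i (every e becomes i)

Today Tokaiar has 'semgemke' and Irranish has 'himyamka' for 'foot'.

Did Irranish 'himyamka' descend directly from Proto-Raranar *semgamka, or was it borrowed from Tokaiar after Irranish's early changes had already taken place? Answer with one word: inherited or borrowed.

inherited

If inherited, *semgamka would pass through all of Irranish's changes:
Irranish: start from *semgamka.
  rule 1 (debuccalisation): semgamka → hemgamka
  rule 2 (unconditioned shift): hemgamka → hemyamka
  rule 3: no change — hemyamka
  rule 4: no change — hemyamka
  rule 5: no change — hemyamka
  rule 6 (vowel merger): hemyamka → himyamka
  ⇒ Irranish himyamka
If borrowed from Tokaiar 'semgemke' after the early changes, it would undergo only the recent ones:
  rule 4 (intervocalic lenition): no change (semgemke)
  rule 5 (rhotacism): no change (semgemke)
  rule 6 (vowel merger): semgemke → simgimki
  ⇒ as a loan: simgimki
Irranish 'himyamka' matches the inherited outcome exactly, so it is an inherited cognate, not a loan.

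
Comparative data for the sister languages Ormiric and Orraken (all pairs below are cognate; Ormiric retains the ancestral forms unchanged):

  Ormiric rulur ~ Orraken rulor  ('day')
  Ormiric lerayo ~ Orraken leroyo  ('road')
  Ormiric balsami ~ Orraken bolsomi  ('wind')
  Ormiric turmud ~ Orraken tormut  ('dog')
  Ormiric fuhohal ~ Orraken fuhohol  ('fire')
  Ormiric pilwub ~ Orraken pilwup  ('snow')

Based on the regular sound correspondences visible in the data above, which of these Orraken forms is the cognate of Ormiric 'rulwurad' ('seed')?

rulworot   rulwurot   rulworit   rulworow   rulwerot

rulworot

rulur ~ rulor, turmud ~ tormut — Ormiric u corresponds to Orraken o after a consonant, before r.
lerayo ~ leroyo, balsami ~ bolsomi — Ormiric a corresponds to Orraken o after a consonant, before a consonant other than r, m, n, p, b, f, v.
turmud ~ tormut — Ormiric d corresponds to Orraken t word-finally.
Applying these to Ormiric 'rulwurad':
  rulwurad → rulworad   (u→o after a consonant, before r)
  rulworad → rulworod   (a→o after a consonant, before a consonant other than r, m, n, p, b, f, v)
  rulworod → rulworot   (d→t word-finally)
So the Orraken cognate is 'rulworot'.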